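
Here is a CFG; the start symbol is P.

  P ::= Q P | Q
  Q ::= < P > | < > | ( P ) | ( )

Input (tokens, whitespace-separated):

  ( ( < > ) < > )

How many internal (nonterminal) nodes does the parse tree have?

8

[P [Q ( [P [Q ( [P [Q < >]] )] [P [Q < >]]] )]]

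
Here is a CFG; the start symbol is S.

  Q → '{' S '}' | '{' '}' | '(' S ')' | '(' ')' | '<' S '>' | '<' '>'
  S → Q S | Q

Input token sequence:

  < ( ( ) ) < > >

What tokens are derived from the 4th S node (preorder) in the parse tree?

[S [Q < [S [Q ( [S [Q ( )]] )] [S [Q < >]]] >]]

< >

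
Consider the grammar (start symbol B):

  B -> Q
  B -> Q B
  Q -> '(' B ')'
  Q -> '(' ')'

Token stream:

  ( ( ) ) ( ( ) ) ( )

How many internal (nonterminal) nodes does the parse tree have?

10

[B [Q ( [B [Q ( )]] )] [B [Q ( [B [Q ( )]] )] [B [Q ( )]]]]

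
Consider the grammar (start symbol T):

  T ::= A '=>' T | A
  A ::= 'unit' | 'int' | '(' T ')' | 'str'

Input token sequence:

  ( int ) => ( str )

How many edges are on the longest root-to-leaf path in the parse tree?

[T [A ( [T [A int]] )] => [T [A ( [T [A str]] )]]]

5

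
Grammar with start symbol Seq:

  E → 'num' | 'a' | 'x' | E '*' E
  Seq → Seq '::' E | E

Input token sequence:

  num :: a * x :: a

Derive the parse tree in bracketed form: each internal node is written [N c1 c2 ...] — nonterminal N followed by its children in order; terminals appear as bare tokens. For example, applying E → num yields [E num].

Seq
Seq :: E
Seq :: E :: E
E :: E :: E
num :: E :: E
num :: E * E :: E
num :: a * E :: E
num :: a * x :: E
num :: a * x :: a

[Seq [Seq [Seq [E num]] :: [E [E a] * [E x]]] :: [E a]]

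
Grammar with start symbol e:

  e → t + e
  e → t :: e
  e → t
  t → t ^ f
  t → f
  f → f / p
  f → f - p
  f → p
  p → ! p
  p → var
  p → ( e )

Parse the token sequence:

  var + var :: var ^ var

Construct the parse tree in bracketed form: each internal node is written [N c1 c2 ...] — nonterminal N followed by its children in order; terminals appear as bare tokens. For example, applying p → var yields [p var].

e
t + e
f + e
p + e
var + e
var + t :: e
var + f :: e
var + p :: e
var + var :: e
var + var :: t
var + var :: t ^ f
var + var :: f ^ f
var + var :: p ^ f
var + var :: var ^ f
var + var :: var ^ p
var + var :: var ^ var

[e [t [f [p var]]] + [e [t [f [p var]]] :: [e [t [t [f [p var]]] ^ [f [p var]]]]]]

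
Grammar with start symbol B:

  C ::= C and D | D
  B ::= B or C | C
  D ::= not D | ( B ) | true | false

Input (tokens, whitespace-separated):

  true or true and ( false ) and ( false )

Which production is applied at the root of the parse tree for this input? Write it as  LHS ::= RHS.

B ::= B or C

[B [B [C [D true]]] or [C [C [C [D true]] and [D ( [B [C [D false]]] )]] and [D ( [B [C [D false]]] )]]]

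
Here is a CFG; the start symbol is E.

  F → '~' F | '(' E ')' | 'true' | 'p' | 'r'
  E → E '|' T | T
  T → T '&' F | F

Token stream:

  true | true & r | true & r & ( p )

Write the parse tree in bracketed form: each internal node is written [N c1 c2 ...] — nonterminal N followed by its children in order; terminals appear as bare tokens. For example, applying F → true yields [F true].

E
E | T
E | T | T
T | T | T
F | T | T
true | T | T
true | T & F | T
true | F & F | T
true | true & F | T
true | true & r | T
true | true & r | T & F
true | true & r | T & F & F
true | true & r | F & F & F
true | true & r | true & F & F
true | true & r | true & r & F
true | true & r | true & r & ( E )
true | true & r | true & r & ( T )
true | true & r | true & r & ( F )
true | true & r | true & r & ( p )

[E [E [E [T [F true]]] | [T [T [F true]] & [F r]]] | [T [T [T [F true]] & [F r]] & [F ( [E [T [F p]]] )]]]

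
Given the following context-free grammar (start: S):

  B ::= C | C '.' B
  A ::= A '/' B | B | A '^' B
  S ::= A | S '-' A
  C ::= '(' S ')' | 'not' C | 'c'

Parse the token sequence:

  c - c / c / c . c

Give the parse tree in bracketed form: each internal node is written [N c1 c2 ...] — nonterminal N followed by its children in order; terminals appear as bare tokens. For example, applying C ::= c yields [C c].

S
S - A
A - A
B - A
C - A
c - A
c - A / B
c - A / B / B
c - B / B / B
c - C / B / B
c - c / B / B
c - c / C / B
c - c / c / B
c - c / c / C . B
c - c / c / c . B
c - c / c / c . C
c - c / c / c . c

[S [S [A [B [C c]]]] - [A [A [A [B [C c]]] / [B [C c]]] / [B [C c] . [B [C c]]]]]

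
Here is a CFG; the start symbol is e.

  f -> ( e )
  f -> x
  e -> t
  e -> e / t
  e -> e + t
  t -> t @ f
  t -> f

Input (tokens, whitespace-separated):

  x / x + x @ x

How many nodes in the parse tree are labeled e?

3

[e [e [e [t [f x]]] / [t [f x]]] + [t [t [f x]] @ [f x]]]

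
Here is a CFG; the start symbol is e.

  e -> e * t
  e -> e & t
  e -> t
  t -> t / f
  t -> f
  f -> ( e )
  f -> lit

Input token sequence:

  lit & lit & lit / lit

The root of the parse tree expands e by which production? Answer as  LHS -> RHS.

[e [e [e [t [f lit]]] & [t [f lit]]] & [t [t [f lit]] / [f lit]]]

e -> e & t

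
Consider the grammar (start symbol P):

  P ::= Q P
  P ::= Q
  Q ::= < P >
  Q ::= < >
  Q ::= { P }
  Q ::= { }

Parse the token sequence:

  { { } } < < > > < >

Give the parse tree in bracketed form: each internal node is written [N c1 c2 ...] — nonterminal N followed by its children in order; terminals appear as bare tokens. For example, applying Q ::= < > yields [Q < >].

P
Q P
{ P } P
{ Q } P
{ { } } P
{ { } } Q P
{ { } } < P > P
{ { } } < Q > P
{ { } } < < > > P
{ { } } < < > > Q
{ { } } < < > > < >

[P [Q { [P [Q { }]] }] [P [Q < [P [Q < >]] >] [P [Q < >]]]]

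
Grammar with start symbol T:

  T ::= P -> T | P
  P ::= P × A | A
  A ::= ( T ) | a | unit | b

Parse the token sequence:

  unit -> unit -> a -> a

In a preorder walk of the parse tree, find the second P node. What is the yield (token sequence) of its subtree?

unit

[T [P [A unit]] -> [T [P [A unit]] -> [T [P [A a]] -> [T [P [A a]]]]]]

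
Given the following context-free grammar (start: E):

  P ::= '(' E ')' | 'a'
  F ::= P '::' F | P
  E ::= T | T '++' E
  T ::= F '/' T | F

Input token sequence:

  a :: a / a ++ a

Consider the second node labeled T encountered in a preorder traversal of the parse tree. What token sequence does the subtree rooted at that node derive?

[E [T [F [P a] :: [F [P a]]] / [T [F [P a]]]] ++ [E [T [F [P a]]]]]

a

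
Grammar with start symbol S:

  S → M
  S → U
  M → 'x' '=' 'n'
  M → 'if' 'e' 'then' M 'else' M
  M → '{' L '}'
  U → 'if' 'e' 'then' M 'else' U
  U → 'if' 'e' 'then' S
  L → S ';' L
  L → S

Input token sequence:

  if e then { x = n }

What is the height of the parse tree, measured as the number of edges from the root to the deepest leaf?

7

[S [U if e then [S [M { [L [S [M x = n]]] }]]]]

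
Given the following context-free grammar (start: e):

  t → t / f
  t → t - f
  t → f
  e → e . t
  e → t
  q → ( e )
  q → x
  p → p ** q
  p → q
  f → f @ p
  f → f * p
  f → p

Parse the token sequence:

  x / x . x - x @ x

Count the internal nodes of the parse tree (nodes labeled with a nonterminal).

21

[e [e [t [t [f [p [q x]]]] / [f [p [q x]]]]] . [t [t [f [p [q x]]]] - [f [f [p [q x]]] @ [p [q x]]]]]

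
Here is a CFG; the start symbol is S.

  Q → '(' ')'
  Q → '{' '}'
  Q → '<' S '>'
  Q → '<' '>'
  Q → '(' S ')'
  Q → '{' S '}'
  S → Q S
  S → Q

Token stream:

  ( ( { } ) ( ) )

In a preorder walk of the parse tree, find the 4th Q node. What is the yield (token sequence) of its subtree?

[S [Q ( [S [Q ( [S [Q { }]] )] [S [Q ( )]]] )]]

( )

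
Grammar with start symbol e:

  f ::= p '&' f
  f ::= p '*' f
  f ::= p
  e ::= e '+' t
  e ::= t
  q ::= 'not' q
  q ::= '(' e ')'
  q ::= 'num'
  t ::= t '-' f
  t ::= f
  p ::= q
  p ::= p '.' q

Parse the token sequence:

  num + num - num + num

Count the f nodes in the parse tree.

[e [e [e [t [f [p [q num]]]]] + [t [t [f [p [q num]]]] - [f [p [q num]]]]] + [t [f [p [q num]]]]]

4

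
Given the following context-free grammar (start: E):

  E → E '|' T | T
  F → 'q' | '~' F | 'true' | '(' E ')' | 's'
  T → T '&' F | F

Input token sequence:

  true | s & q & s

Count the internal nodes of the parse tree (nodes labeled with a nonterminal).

[E [E [T [F true]]] | [T [T [T [F s]] & [F q]] & [F s]]]

10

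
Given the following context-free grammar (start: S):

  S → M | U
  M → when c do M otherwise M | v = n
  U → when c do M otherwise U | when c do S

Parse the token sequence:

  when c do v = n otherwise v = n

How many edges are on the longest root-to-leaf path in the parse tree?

3

[S [M when c do [M v = n] otherwise [M v = n]]]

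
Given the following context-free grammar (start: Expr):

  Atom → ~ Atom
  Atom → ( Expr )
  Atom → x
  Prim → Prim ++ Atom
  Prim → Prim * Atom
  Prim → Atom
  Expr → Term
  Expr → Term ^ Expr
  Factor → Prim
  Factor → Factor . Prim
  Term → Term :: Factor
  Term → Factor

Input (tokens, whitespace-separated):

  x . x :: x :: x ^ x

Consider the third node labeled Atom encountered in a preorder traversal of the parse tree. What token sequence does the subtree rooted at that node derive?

x

[Expr [Term [Term [Term [Factor [Factor [Prim [Atom x]]] . [Prim [Atom x]]]] :: [Factor [Prim [Atom x]]]] :: [Factor [Prim [Atom x]]]] ^ [Expr [Term [Factor [Prim [Atom x]]]]]]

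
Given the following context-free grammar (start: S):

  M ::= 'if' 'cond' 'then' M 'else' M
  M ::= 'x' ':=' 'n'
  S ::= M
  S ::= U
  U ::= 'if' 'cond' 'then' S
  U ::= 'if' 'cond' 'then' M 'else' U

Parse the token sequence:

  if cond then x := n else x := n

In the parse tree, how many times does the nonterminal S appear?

[S [M if cond then [M x := n] else [M x := n]]]

1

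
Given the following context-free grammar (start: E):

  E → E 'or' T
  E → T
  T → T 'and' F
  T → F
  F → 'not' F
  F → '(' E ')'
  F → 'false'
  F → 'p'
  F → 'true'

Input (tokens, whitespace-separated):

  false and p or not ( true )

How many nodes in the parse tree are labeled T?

4

[E [E [T [T [F false]] and [F p]]] or [T [F not [F ( [E [T [F true]]] )]]]]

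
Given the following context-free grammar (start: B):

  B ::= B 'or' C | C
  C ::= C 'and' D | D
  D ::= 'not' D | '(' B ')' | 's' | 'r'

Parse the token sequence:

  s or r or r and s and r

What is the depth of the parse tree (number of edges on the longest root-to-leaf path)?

5

[B [B [B [C [D s]]] or [C [D r]]] or [C [C [C [D r]] and [D s]] and [D r]]]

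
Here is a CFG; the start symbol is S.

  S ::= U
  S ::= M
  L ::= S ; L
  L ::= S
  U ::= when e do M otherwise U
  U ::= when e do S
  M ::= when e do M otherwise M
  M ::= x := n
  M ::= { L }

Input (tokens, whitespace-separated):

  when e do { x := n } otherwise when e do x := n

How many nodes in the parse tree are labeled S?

[S [U when e do [M { [L [S [M x := n]]] }] otherwise [U when e do [S [M x := n]]]]]

3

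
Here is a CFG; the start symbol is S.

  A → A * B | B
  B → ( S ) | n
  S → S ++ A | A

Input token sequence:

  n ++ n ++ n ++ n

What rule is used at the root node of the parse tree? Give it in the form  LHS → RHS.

[S [S [S [S [A [B n]]] ++ [A [B n]]] ++ [A [B n]]] ++ [A [B n]]]

S → S ++ A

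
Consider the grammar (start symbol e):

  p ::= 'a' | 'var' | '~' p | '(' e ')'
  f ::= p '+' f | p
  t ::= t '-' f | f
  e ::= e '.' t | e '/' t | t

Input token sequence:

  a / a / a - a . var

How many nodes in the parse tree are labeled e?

4

[e [e [e [e [t [f [p a]]]] / [t [f [p a]]]] / [t [t [f [p a]]] - [f [p a]]]] . [t [f [p var]]]]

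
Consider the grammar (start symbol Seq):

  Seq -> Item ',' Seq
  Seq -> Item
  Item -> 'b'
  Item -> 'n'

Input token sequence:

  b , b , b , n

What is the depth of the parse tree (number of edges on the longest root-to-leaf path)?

5

[Seq [Item b] , [Seq [Item b] , [Seq [Item b] , [Seq [Item n]]]]]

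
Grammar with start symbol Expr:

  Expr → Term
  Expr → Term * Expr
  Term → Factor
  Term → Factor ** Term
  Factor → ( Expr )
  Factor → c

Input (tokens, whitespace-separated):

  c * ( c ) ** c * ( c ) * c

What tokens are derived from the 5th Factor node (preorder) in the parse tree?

[Expr [Term [Factor c]] * [Expr [Term [Factor ( [Expr [Term [Factor c]]] )] ** [Term [Factor c]]] * [Expr [Term [Factor ( [Expr [Term [Factor c]]] )]] * [Expr [Term [Factor c]]]]]]

( c )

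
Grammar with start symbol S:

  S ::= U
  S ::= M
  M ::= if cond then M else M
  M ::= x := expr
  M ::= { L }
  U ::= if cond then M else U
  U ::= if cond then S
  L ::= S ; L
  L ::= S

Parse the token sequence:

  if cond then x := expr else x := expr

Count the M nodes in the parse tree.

[S [M if cond then [M x := expr] else [M x := expr]]]

3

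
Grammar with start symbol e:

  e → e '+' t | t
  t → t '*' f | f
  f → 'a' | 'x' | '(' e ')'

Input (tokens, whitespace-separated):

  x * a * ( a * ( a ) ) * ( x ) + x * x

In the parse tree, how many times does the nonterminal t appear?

10

[e [e [t [t [t [t [f x]] * [f a]] * [f ( [e [t [t [f a]] * [f ( [e [t [f a]]] )]]] )]] * [f ( [e [t [f x]]] )]]] + [t [t [f x]] * [f x]]]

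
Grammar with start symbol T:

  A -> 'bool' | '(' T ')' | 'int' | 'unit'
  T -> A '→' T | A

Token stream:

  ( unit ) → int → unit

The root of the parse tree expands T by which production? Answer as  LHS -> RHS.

T -> A '→' T

[T [A ( [T [A unit]] )] → [T [A int] → [T [A unit]]]]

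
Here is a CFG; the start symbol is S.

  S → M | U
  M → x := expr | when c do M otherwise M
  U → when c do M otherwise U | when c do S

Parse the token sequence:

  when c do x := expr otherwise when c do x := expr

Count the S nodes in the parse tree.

2

[S [U when c do [M x := expr] otherwise [U when c do [S [M x := expr]]]]]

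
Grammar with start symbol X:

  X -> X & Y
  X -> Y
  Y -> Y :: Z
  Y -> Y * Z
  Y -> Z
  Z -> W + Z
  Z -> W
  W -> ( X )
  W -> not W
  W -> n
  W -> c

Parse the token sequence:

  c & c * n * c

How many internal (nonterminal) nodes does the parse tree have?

[X [X [Y [Z [W c]]]] & [Y [Y [Y [Z [W c]]] * [Z [W n]]] * [Z [W c]]]]

14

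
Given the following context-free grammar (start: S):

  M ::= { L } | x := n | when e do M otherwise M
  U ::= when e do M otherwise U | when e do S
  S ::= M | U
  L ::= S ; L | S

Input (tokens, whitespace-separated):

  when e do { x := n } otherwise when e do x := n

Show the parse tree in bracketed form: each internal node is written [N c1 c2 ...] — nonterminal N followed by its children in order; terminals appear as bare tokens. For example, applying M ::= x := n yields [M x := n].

[S [U when e do [M { [L [S [M x := n]]] }] otherwise [U when e do [S [M x := n]]]]]

S
U
when e do M otherwise U
when e do { L } otherwise U
when e do { S } otherwise U
when e do { M } otherwise U
when e do { x := n } otherwise U
when e do { x := n } otherwise when e do S
when e do { x := n } otherwise when e do M
when e do { x := n } otherwise when e do x := n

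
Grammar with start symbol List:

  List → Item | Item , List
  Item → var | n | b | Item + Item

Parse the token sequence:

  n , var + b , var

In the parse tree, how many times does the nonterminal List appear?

[List [Item n] , [List [Item [Item var] + [Item b]] , [List [Item var]]]]

3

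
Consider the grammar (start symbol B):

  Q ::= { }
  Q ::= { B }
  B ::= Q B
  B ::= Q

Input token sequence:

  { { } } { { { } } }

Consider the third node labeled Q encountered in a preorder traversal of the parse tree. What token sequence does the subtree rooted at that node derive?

{ { { } } }

[B [Q { [B [Q { }]] }] [B [Q { [B [Q { [B [Q { }]] }]] }]]]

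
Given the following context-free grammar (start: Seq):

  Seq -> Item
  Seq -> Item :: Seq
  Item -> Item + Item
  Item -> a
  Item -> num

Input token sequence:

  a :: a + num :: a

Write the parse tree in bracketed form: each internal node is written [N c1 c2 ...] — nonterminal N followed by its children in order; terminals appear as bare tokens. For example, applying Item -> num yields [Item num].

[Seq [Item a] :: [Seq [Item [Item a] + [Item num]] :: [Seq [Item a]]]]

Seq
Item :: Seq
a :: Seq
a :: Item :: Seq
a :: Item + Item :: Seq
a :: a + Item :: Seq
a :: a + num :: Seq
a :: a + num :: Item
a :: a + num :: a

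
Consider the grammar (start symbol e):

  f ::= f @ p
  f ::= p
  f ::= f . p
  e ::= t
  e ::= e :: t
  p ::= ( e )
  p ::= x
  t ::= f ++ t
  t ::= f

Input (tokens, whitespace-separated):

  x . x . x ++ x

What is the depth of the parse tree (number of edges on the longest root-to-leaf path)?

6

[e [t [f [f [f [p x]] . [p x]] . [p x]] ++ [t [f [p x]]]]]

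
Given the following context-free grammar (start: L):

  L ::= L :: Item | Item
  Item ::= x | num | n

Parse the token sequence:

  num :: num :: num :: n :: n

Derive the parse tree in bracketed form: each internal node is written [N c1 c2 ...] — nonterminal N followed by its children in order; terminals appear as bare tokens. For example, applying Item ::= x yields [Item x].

[L [L [L [L [L [Item num]] :: [Item num]] :: [Item num]] :: [Item n]] :: [Item n]]

L
L :: Item
L :: Item :: Item
L :: Item :: Item :: Item
L :: Item :: Item :: Item :: Item
Item :: Item :: Item :: Item :: Item
num :: Item :: Item :: Item :: Item
num :: num :: Item :: Item :: Item
num :: num :: num :: Item :: Item
num :: num :: num :: n :: Item
num :: num :: num :: n :: n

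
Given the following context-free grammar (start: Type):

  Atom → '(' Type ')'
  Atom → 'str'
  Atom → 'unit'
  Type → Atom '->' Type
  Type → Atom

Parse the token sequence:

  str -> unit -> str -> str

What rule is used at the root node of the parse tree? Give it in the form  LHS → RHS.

Type → Atom '->' Type

[Type [Atom str] -> [Type [Atom unit] -> [Type [Atom str] -> [Type [Atom str]]]]]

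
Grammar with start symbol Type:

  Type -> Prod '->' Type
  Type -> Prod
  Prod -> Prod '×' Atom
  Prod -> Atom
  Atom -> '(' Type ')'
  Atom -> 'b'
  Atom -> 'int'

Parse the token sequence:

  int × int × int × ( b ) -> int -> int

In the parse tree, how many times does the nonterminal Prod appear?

7

[Type [Prod [Prod [Prod [Prod [Atom int]] × [Atom int]] × [Atom int]] × [Atom ( [Type [Prod [Atom b]]] )]] -> [Type [Prod [Atom int]] -> [Type [Prod [Atom int]]]]]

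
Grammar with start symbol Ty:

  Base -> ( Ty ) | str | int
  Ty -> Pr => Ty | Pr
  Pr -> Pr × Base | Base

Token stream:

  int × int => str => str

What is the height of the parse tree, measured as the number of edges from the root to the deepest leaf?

5

[Ty [Pr [Pr [Base int]] × [Base int]] => [Ty [Pr [Base str]] => [Ty [Pr [Base str]]]]]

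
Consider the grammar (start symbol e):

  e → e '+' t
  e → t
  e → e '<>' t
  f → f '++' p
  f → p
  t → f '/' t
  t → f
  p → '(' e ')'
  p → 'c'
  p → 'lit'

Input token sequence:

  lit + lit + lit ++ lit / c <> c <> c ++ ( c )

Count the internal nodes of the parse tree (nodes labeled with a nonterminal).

31

[e [e [e [e [e [t [f [p lit]]]] + [t [f [p lit]]]] + [t [f [f [p lit]] ++ [p lit]] / [t [f [p c]]]]] <> [t [f [p c]]]] <> [t [f [f [p c]] ++ [p ( [e [t [f [p c]]]] )]]]]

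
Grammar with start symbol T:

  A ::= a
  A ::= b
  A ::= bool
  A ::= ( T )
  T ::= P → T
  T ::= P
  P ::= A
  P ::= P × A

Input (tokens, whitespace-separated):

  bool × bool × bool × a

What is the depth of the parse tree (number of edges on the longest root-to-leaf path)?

6

[T [P [P [P [P [A bool]] × [A bool]] × [A bool]] × [A a]]]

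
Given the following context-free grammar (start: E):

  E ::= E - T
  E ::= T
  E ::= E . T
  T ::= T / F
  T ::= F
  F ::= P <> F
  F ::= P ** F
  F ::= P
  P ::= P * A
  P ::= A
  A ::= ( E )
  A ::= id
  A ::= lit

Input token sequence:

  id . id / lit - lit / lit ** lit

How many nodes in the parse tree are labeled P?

6

[E [E [E [T [F [P [A id]]]]] . [T [T [F [P [A id]]]] / [F [P [A lit]]]]] - [T [T [F [P [A lit]]]] / [F [P [A lit]] ** [F [P [A lit]]]]]]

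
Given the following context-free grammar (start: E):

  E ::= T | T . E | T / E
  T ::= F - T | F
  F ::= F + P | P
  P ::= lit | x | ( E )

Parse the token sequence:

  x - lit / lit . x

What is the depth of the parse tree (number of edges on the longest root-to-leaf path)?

[E [T [F [P x]] - [T [F [P lit]]]] / [E [T [F [P lit]]] . [E [T [F [P x]]]]]]

6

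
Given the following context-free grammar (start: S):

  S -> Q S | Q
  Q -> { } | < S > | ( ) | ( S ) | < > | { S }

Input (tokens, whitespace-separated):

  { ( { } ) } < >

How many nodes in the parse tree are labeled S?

4

[S [Q { [S [Q ( [S [Q { }]] )]] }] [S [Q < >]]]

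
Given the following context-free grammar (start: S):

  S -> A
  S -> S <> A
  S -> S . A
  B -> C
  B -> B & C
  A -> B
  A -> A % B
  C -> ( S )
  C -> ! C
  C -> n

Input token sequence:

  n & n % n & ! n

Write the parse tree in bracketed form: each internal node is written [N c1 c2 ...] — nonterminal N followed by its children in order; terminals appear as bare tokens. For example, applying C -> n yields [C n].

[S [A [A [B [B [C n]] & [C n]]] % [B [B [C n]] & [C ! [C n]]]]]

S
A
A % B
B % B
B & C % B
C & C % B
n & C % B
n & n % B
n & n % B & C
n & n % C & C
n & n % n & C
n & n % n & ! C
n & n % n & ! n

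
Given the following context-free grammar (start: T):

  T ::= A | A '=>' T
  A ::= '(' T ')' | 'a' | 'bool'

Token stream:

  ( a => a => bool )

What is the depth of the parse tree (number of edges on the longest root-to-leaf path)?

[T [A ( [T [A a] => [T [A a] => [T [A bool]]]] )]]

6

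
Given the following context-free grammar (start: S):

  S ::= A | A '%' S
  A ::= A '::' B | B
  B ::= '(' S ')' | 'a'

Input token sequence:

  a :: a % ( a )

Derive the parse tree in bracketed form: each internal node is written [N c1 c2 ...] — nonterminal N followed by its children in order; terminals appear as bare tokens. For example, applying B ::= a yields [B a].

S
A % S
A :: B % S
B :: B % S
a :: B % S
a :: a % S
a :: a % A
a :: a % B
a :: a % ( S )
a :: a % ( A )
a :: a % ( B )
a :: a % ( a )

[S [A [A [B a]] :: [B a]] % [S [A [B ( [S [A [B a]]] )]]]]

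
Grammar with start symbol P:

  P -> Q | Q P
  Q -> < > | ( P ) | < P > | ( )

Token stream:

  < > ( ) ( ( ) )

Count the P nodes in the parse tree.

4

[P [Q < >] [P [Q ( )] [P [Q ( [P [Q ( )]] )]]]]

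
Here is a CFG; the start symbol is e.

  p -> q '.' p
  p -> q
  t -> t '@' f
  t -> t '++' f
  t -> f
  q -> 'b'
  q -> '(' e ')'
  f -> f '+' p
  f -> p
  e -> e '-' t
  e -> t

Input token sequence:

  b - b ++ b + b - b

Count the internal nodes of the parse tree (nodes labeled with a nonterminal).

[e [e [e [t [f [p [q b]]]]] - [t [t [f [p [q b]]]] ++ [f [f [p [q b]]] + [p [q b]]]]] - [t [f [p [q b]]]]]

22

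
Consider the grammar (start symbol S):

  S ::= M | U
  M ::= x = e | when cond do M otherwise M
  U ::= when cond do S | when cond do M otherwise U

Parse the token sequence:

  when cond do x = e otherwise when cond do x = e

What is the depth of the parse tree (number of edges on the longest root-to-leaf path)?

5

[S [U when cond do [M x = e] otherwise [U when cond do [S [M x = e]]]]]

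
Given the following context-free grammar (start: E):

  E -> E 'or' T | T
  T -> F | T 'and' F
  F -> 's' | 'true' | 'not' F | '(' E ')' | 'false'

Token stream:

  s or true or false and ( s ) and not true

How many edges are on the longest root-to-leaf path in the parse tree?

[E [E [E [T [F s]]] or [T [F true]]] or [T [T [T [F false]] and [F ( [E [T [F s]]] )]] and [F not [F true]]]]

7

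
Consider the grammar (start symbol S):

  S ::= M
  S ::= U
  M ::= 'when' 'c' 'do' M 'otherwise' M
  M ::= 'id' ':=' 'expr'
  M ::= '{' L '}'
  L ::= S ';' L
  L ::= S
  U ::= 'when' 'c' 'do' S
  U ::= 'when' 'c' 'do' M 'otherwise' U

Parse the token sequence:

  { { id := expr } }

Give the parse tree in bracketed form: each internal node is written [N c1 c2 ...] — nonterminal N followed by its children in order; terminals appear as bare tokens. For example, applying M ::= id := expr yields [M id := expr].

[S [M { [L [S [M { [L [S [M id := expr]]] }]]] }]]

S
M
{ L }
{ S }
{ M }
{ { L } }
{ { S } }
{ { M } }
{ { id := expr } }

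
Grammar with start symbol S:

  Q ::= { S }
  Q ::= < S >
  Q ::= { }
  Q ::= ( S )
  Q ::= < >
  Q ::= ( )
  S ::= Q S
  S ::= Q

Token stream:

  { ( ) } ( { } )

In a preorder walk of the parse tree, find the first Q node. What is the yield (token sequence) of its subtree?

[S [Q { [S [Q ( )]] }] [S [Q ( [S [Q { }]] )]]]

{ ( ) }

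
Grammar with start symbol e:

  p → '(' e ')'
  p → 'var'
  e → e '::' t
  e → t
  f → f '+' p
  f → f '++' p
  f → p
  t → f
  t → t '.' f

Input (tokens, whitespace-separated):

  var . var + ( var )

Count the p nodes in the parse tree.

4

[e [t [t [f [p var]]] . [f [f [p var]] + [p ( [e [t [f [p var]]]] )]]]]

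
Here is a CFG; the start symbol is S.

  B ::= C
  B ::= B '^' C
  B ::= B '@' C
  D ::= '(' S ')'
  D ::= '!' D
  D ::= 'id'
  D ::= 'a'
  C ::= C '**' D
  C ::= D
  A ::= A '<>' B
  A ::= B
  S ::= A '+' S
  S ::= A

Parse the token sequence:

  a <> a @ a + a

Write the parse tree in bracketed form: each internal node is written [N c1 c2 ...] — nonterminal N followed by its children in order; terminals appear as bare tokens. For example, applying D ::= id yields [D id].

S
A + S
A <> B + S
B <> B + S
C <> B + S
D <> B + S
a <> B + S
a <> B @ C + S
a <> C @ C + S
a <> D @ C + S
a <> a @ C + S
a <> a @ D + S
a <> a @ a + S
a <> a @ a + A
a <> a @ a + B
a <> a @ a + C
a <> a @ a + D
a <> a @ a + a

[S [A [A [B [C [D a]]]] <> [B [B [C [D a]]] @ [C [D a]]]] + [S [A [B [C [D a]]]]]]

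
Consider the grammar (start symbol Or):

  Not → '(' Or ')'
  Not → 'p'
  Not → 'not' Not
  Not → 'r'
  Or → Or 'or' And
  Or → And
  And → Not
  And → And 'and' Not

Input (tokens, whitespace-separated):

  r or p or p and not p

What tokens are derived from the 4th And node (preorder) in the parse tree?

p

[Or [Or [Or [And [Not r]]] or [And [Not p]]] or [And [And [Not p]] and [Not not [Not p]]]]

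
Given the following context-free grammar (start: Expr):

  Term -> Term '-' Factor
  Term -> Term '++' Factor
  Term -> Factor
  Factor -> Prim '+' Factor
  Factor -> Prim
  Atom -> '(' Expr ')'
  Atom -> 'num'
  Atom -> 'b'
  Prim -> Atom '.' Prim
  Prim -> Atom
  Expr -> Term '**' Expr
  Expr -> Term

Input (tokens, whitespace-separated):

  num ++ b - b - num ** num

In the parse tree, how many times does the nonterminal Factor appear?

[Expr [Term [Term [Term [Term [Factor [Prim [Atom num]]]] ++ [Factor [Prim [Atom b]]]] - [Factor [Prim [Atom b]]]] - [Factor [Prim [Atom num]]]] ** [Expr [Term [Factor [Prim [Atom num]]]]]]

5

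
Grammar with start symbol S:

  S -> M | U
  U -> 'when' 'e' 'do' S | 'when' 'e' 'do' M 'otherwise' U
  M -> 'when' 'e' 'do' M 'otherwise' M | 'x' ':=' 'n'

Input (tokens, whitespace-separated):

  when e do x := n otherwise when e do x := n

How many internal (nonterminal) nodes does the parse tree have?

[S [U when e do [M x := n] otherwise [U when e do [S [M x := n]]]]]

6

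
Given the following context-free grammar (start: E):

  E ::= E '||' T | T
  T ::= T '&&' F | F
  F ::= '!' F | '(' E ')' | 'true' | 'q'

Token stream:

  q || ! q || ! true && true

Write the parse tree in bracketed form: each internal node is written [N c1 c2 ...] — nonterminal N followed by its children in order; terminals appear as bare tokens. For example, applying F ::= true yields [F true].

[E [E [E [T [F q]]] || [T [F ! [F q]]]] || [T [T [F ! [F true]]] && [F true]]]

E
E || T
E || T || T
T || T || T
F || T || T
q || T || T
q || F || T
q || ! F || T
q || ! q || T
q || ! q || T && F
q || ! q || F && F
q || ! q || ! F && F
q || ! q || ! true && F
q || ! q || ! true && true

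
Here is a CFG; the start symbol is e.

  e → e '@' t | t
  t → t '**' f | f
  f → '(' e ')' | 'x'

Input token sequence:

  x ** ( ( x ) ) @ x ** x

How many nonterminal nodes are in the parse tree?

[e [e [t [t [f x]] ** [f ( [e [t [f ( [e [t [f x]]] )]]] )]]] @ [t [t [f x]] ** [f x]]]

16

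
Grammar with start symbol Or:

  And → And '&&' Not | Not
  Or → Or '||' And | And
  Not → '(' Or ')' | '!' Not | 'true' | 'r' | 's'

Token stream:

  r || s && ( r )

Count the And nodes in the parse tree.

4

[Or [Or [And [Not r]]] || [And [And [Not s]] && [Not ( [Or [And [Not r]]] )]]]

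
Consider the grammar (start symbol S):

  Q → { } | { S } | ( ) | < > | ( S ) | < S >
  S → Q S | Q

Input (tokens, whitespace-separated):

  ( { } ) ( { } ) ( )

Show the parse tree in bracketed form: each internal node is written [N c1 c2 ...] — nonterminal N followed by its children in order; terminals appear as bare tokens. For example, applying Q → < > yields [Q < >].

S
Q S
( S ) S
( Q ) S
( { } ) S
( { } ) Q S
( { } ) ( S ) S
( { } ) ( Q ) S
( { } ) ( { } ) S
( { } ) ( { } ) Q
( { } ) ( { } ) ( )

[S [Q ( [S [Q { }]] )] [S [Q ( [S [Q { }]] )] [S [Q ( )]]]]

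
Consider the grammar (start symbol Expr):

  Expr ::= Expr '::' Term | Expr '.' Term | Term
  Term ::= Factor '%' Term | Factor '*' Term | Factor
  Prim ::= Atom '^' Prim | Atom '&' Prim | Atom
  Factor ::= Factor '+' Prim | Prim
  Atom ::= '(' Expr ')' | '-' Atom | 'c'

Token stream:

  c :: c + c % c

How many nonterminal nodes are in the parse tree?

[Expr [Expr [Term [Factor [Prim [Atom c]]]]] :: [Term [Factor [Factor [Prim [Atom c]]] + [Prim [Atom c]]] % [Term [Factor [Prim [Atom c]]]]]]

17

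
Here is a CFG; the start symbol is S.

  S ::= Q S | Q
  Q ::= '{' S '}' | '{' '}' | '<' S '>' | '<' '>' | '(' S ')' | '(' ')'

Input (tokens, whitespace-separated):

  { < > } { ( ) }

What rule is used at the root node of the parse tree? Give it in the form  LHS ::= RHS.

[S [Q { [S [Q < >]] }] [S [Q { [S [Q ( )]] }]]]

S ::= Q S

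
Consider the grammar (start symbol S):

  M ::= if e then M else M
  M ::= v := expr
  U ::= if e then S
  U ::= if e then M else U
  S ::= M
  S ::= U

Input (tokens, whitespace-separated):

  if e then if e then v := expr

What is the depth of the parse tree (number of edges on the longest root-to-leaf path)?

6

[S [U if e then [S [U if e then [S [M v := expr]]]]]]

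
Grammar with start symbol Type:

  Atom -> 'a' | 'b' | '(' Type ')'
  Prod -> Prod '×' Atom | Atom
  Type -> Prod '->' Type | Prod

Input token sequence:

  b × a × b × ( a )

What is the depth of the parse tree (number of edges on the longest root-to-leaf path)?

[Type [Prod [Prod [Prod [Prod [Atom b]] × [Atom a]] × [Atom b]] × [Atom ( [Type [Prod [Atom a]]] )]]]

6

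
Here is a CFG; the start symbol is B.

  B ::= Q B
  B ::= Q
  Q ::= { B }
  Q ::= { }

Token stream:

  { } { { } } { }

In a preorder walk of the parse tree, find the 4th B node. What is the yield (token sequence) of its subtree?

{ }

[B [Q { }] [B [Q { [B [Q { }]] }] [B [Q { }]]]]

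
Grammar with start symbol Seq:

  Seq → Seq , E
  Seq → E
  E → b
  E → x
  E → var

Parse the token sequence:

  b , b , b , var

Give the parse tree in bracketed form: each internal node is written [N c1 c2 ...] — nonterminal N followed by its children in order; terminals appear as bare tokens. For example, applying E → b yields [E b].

[Seq [Seq [Seq [Seq [E b]] , [E b]] , [E b]] , [E var]]

Seq
Seq , E
Seq , E , E
Seq , E , E , E
E , E , E , E
b , E , E , E
b , b , E , E
b , b , b , E
b , b , b , var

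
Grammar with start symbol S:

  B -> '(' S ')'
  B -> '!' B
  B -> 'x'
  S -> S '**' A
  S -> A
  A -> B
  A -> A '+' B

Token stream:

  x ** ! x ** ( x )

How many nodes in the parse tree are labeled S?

[S [S [S [A [B x]]] ** [A [B ! [B x]]]] ** [A [B ( [S [A [B x]]] )]]]

4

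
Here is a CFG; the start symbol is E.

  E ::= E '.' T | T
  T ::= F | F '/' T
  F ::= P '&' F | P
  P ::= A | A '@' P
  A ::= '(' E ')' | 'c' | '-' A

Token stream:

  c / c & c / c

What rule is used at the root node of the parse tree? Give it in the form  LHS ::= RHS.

E ::= T

[E [T [F [P [A c]]] / [T [F [P [A c]] & [F [P [A c]]]] / [T [F [P [A c]]]]]]]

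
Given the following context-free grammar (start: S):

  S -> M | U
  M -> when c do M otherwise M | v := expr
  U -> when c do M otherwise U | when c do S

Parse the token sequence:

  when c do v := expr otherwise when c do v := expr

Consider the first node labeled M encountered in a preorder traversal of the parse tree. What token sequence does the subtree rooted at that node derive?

v := expr

[S [U when c do [M v := expr] otherwise [U when c do [S [M v := expr]]]]]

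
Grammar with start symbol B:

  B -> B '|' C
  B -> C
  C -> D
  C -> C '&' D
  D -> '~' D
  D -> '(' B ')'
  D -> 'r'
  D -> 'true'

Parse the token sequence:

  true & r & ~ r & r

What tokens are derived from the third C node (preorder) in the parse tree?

[B [C [C [C [C [D true]] & [D r]] & [D ~ [D r]]] & [D r]]]

true & r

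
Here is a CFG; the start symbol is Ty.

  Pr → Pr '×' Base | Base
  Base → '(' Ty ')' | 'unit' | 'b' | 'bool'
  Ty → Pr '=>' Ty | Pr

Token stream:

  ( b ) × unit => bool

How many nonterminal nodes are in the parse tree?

11

[Ty [Pr [Pr [Base ( [Ty [Pr [Base b]]] )]] × [Base unit]] => [Ty [Pr [Base bool]]]]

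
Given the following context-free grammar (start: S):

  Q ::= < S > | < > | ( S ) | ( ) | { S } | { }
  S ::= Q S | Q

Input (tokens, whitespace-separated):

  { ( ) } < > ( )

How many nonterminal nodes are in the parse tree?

[S [Q { [S [Q ( )]] }] [S [Q < >] [S [Q ( )]]]]

8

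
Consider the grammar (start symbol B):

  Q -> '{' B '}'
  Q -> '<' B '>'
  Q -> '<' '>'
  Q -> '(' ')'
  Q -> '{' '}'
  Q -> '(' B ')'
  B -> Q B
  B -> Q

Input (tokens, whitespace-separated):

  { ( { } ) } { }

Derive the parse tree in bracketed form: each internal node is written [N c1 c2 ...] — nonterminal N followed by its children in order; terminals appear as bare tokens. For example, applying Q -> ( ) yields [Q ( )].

B
Q B
{ B } B
{ Q } B
{ ( B ) } B
{ ( Q ) } B
{ ( { } ) } B
{ ( { } ) } Q
{ ( { } ) } { }

[B [Q { [B [Q ( [B [Q { }]] )]] }] [B [Q { }]]]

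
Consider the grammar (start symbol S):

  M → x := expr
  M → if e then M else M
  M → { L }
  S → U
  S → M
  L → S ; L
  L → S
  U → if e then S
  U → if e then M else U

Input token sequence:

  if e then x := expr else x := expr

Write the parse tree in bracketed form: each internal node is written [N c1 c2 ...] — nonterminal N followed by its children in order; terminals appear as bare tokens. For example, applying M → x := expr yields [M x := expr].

S
M
if e then M else M
if e then x := expr else M
if e then x := expr else x := expr

[S [M if e then [M x := expr] else [M x := expr]]]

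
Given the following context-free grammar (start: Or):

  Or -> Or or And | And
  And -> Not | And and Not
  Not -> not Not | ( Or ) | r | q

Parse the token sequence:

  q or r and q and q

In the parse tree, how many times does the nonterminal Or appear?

2

[Or [Or [And [Not q]]] or [And [And [And [Not r]] and [Not q]] and [Not q]]]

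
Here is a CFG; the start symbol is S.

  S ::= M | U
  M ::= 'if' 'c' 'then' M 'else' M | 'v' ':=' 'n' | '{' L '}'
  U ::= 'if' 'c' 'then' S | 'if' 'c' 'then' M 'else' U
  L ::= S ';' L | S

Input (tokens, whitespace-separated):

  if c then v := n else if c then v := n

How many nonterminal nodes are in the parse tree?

[S [U if c then [M v := n] else [U if c then [S [M v := n]]]]]

6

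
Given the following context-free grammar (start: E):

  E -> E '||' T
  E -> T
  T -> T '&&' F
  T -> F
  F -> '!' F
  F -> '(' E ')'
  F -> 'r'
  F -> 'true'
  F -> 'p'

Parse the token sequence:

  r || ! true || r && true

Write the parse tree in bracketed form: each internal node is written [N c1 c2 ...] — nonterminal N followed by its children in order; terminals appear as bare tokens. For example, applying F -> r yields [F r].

[E [E [E [T [F r]]] || [T [F ! [F true]]]] || [T [T [F r]] && [F true]]]

E
E || T
E || T || T
T || T || T
F || T || T
r || T || T
r || F || T
r || ! F || T
r || ! true || T
r || ! true || T && F
r || ! true || F && F
r || ! true || r && F
r || ! true || r && true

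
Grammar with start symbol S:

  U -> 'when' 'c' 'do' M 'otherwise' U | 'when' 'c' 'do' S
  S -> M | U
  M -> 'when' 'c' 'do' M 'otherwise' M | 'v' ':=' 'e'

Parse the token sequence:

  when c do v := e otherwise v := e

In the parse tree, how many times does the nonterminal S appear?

[S [M when c do [M v := e] otherwise [M v := e]]]

1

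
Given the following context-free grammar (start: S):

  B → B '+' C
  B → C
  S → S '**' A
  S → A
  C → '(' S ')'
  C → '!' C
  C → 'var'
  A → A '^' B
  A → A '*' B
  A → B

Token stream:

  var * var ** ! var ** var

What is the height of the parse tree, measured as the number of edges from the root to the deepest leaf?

7

[S [S [S [A [A [B [C var]]] * [B [C var]]]] ** [A [B [C ! [C var]]]]] ** [A [B [C var]]]]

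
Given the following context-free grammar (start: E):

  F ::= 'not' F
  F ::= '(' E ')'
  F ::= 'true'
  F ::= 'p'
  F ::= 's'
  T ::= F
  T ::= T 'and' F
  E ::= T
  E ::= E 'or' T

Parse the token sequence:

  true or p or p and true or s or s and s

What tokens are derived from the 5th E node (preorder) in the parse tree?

true

[E [E [E [E [E [T [F true]]] or [T [F p]]] or [T [T [F p]] and [F true]]] or [T [F s]]] or [T [T [F s]] and [F s]]]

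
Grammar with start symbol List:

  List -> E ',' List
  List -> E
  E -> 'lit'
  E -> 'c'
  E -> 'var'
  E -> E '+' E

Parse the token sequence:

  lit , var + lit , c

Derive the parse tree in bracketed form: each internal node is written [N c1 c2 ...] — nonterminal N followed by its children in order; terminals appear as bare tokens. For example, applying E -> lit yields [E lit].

[List [E lit] , [List [E [E var] + [E lit]] , [List [E c]]]]

List
E , List
lit , List
lit , E , List
lit , E + E , List
lit , var + E , List
lit , var + lit , List
lit , var + lit , E
lit , var + lit , c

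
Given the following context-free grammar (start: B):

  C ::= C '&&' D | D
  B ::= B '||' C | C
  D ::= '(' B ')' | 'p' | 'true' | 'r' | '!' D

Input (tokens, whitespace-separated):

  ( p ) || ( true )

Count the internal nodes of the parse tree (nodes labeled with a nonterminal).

[B [B [C [D ( [B [C [D p]]] )]]] || [C [D ( [B [C [D true]]] )]]]

12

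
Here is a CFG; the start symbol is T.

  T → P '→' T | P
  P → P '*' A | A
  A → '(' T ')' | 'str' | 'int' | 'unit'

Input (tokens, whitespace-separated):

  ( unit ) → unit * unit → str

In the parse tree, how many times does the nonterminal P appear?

[T [P [A ( [T [P [A unit]]] )]] → [T [P [P [A unit]] * [A unit]] → [T [P [A str]]]]]

5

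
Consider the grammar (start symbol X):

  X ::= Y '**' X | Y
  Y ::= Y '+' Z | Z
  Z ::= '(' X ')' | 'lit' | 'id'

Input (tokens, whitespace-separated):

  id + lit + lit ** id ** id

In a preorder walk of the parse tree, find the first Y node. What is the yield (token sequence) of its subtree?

id + lit + lit

[X [Y [Y [Y [Z id]] + [Z lit]] + [Z lit]] ** [X [Y [Z id]] ** [X [Y [Z id]]]]]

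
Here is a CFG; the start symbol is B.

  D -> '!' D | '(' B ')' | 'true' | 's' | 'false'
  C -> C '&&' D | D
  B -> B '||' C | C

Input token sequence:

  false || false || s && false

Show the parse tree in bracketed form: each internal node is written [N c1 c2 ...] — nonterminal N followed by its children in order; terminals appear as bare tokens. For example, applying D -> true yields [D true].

B
B || C
B || C || C
C || C || C
D || C || C
false || C || C
false || D || C
false || false || C
false || false || C && D
false || false || D && D
false || false || s && D
false || false || s && false

[B [B [B [C [D false]]] || [C [D false]]] || [C [C [D s]] && [D false]]]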